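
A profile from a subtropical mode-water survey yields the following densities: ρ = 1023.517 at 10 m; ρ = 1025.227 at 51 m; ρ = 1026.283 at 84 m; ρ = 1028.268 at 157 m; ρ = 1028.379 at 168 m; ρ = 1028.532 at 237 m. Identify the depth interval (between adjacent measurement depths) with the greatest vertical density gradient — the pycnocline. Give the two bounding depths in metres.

Compute the density gradient over each adjacent pair:
  10–51 m: Δρ/Δz = 1.710/41 = 0.042 kg m⁻⁴
  51–84 m: Δρ/Δz = 1.056/33 = 0.032 kg m⁻⁴
  84–157 m: Δρ/Δz = 1.985/73 = 0.027 kg m⁻⁴
  157–168 m: Δρ/Δz = 0.111/11 = 0.010 kg m⁻⁴
  168–237 m: Δρ/Δz = 0.153/69 = 2.2 × 10⁻³ kg m⁻⁴
The largest gradient is in the 10–51 m interval — the pycnocline.

10–51 m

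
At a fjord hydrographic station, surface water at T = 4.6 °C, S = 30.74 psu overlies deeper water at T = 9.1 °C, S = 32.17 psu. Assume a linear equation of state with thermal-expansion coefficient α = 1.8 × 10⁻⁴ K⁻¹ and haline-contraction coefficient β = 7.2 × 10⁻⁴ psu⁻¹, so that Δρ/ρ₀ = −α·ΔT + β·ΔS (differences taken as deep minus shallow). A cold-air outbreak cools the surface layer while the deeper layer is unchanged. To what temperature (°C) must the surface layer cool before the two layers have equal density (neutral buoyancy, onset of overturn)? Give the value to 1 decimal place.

Neutral buoyancy requires Δρ = 0, i.e. −α(T_deep − T_surf′) + β(S_deep − S_surf) = 0.
T_surf′ = T_deep − (β/α)·ΔS = 9.1 − (7.2 × 10⁻⁴/1.8 × 10⁻⁴)·(+1.43) = 3.380 °C.
Cooling required: 4.6 − (3.380) = 1.220 °C.

3.4 °C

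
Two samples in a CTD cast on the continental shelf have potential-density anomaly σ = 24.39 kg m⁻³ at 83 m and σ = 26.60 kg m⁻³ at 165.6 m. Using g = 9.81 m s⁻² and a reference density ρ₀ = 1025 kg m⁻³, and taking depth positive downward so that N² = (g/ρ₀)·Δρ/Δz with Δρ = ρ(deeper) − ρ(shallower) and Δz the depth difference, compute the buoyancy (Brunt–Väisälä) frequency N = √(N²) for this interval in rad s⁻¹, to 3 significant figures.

0.0160 rad s⁻¹

Δρ = 1026.60 − 1024.39 = 2.21 kg m⁻³ over Δz = 165.6 − 83 = 82.6 m.
N² = (9.81/1025) × (2.21/82.6) = 2.5607 × 10⁻⁴ s⁻².
N = √(2.5607 × 10⁻⁴) = 0.016002 rad s⁻¹ ≈ 0.0160 rad s⁻¹.
Since Δρ > 0 the layer is stably stratified.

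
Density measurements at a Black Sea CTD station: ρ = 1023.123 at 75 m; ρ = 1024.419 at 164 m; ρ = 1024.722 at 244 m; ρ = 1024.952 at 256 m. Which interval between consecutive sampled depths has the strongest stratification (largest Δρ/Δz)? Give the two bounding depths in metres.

Compute the density gradient over each adjacent pair:
  75–164 m: Δρ/Δz = 1.296/89 = 0.015 kg m⁻⁴
  164–244 m: Δρ/Δz = 0.303/80 = 3.8 × 10⁻³ kg m⁻⁴
  244–256 m: Δρ/Δz = 0.230/12 = 0.019 kg m⁻⁴
The largest gradient is in the 244–256 m interval — the pycnocline.

244–256 m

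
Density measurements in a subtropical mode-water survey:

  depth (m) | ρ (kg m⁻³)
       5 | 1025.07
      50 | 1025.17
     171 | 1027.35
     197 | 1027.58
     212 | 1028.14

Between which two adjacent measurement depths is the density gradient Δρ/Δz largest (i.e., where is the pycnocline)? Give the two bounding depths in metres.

Compute the density gradient over each adjacent pair:
  5–50 m: Δρ/Δz = 0.10/45 = 2.2 × 10⁻³ kg m⁻⁴
  50–171 m: Δρ/Δz = 2.18/121 = 0.018 kg m⁻⁴
  171–197 m: Δρ/Δz = 0.23/26 = 8.8 × 10⁻³ kg m⁻⁴
  197–212 m: Δρ/Δz = 0.56/15 = 0.037 kg m⁻⁴
The largest gradient is in the 197–212 m interval — the pycnocline.

197–212 m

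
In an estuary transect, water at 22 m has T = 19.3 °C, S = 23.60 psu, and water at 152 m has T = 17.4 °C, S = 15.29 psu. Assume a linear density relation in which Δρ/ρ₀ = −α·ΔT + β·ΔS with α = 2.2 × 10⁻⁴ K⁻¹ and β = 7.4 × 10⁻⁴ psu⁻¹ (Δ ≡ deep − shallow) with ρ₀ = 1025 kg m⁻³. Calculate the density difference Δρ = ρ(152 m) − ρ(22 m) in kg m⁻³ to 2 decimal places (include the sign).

-5.87 kg m⁻³

ΔT = -1.9 K, ΔS = -8.31 psu (deep − shallow).
Δρ/ρ₀ = −(2.2 × 10⁻⁴)(-1.9) + (7.4 × 10⁻⁴)(-8.31) = -5.7314 × 10⁻³.
Δρ = 1025 × (-5.7314 × 10⁻³) = -5.87 kg m⁻³.
Negative Δρ: lighter below, statically unstable.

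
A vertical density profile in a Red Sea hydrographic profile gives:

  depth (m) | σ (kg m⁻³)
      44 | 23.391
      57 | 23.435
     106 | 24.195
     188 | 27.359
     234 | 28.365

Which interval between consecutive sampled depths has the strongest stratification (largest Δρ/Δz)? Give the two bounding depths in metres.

Compute the density gradient over each adjacent pair:
  44–57 m: Δρ/Δz = 0.044/13 = 3.4 × 10⁻³ kg m⁻⁴
  57–106 m: Δρ/Δz = 0.760/49 = 0.016 kg m⁻⁴
  106–188 m: Δρ/Δz = 3.164/82 = 0.039 kg m⁻⁴
  188–234 m: Δρ/Δz = 1.006/46 = 0.022 kg m⁻⁴
The largest gradient is in the 106–188 m interval — the pycnocline.

106–188 m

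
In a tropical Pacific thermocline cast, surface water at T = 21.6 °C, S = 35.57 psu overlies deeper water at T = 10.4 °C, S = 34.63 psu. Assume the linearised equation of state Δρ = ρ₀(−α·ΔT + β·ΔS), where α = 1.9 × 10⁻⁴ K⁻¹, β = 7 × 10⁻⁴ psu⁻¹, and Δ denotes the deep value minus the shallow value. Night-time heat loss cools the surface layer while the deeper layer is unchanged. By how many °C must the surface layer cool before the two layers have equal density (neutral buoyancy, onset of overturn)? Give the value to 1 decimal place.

Neutral buoyancy requires Δρ = 0, i.e. −α(T_deep − T_surf′) + β(S_deep − S_surf) = 0.
T_surf′ = T_deep − (β/α)·ΔS = 10.4 − (7 × 10⁻⁴/1.9 × 10⁻⁴)·(-0.94) = 13.863 °C.
Cooling required: 21.6 − (13.863) = 7.737 °C.

7.7 °C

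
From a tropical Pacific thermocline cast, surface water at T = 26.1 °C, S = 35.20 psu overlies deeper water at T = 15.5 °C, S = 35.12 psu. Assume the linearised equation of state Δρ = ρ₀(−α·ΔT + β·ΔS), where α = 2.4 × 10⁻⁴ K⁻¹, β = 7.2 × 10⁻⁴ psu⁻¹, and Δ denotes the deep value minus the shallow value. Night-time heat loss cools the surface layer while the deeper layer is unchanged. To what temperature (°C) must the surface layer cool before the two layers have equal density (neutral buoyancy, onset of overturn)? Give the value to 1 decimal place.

Neutral buoyancy requires Δρ = 0, i.e. −α(T_deep − T_surf′) + β(S_deep − S_surf) = 0.
T_surf′ = T_deep − (β/α)·ΔS = 15.5 − (7.2 × 10⁻⁴/2.4 × 10⁻⁴)·(-0.08) = 15.740 °C.
Cooling required: 26.1 − (15.740) = 10.360 °C.

15.7 °C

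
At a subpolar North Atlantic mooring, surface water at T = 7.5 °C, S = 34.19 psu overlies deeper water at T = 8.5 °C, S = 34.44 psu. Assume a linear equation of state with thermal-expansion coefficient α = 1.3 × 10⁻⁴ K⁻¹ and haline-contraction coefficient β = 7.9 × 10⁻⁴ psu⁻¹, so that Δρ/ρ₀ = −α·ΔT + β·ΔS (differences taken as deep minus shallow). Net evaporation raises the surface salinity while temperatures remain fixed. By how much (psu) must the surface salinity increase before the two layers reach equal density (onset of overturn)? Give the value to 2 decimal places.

Neutral buoyancy requires −α(T_deep − T_surf) + β(S_deep − S_surf′) = 0.
S_surf′ = S_deep − (α/β)·ΔT = 34.44 − (1.3 × 10⁻⁴/7.9 × 10⁻⁴)·(+1.0) = 34.2754 psu.
Increase required: 34.2754 − 34.19 = 0.0854 psu.

0.09 psu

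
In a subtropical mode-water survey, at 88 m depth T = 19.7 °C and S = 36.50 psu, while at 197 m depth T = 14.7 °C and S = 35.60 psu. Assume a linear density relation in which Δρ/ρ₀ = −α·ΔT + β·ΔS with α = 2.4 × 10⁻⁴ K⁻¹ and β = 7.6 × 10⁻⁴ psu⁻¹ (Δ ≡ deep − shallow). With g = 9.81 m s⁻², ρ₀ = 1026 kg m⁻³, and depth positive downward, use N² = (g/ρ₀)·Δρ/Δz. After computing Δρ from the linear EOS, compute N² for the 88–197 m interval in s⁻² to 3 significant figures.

ΔT = -5.0 K, ΔS = -0.90 psu (deep − shallow).
Δρ/ρ₀ = −αΔT + βΔS = 1.20 × 10⁻³ − 6.84 × 10⁻⁴ = 5.16 × 10⁻⁴, so Δρ ≈ 0.5294 kg m⁻³.
N² = (g/ρ₀)·Δρ/Δz = g·(Δρ/ρ₀)/Δz = 9.81 × 5.16 × 10⁻⁴ / 109 = 4.6440 × 10⁻⁵ s⁻² ≈ 4.64 × 10⁻⁵ s⁻².

4.64 × 10⁻⁵ s⁻²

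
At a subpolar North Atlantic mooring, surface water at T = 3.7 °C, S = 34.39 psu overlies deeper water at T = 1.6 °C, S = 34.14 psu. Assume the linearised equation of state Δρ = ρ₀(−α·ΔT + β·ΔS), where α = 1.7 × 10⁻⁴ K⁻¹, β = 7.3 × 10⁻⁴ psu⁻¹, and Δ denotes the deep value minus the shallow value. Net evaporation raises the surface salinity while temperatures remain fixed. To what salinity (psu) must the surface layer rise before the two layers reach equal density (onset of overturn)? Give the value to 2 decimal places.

34.63 psu

Neutral buoyancy requires −α(T_deep − T_surf) + β(S_deep − S_surf′) = 0.
S_surf′ = S_deep − (α/β)·ΔT = 34.14 − (1.7 × 10⁻⁴/7.3 × 10⁻⁴)·(-2.1) = 34.6290 psu.
Increase required: 34.6290 − 34.39 = 0.2390 psu.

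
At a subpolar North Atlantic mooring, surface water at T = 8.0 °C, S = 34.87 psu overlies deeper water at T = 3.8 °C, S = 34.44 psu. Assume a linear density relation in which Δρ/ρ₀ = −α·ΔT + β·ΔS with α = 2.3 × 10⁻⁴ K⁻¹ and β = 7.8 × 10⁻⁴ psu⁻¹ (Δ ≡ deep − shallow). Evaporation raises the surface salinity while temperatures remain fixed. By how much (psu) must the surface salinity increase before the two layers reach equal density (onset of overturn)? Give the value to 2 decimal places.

Neutral buoyancy requires −α(T_deep − T_surf) + β(S_deep − S_surf′) = 0.
S_surf′ = S_deep − (α/β)·ΔT = 34.44 − (2.3 × 10⁻⁴/7.8 × 10⁻⁴)·(-4.2) = 35.6785 psu.
Increase required: 35.6785 − 34.87 = 0.8085 psu.

0.81 psu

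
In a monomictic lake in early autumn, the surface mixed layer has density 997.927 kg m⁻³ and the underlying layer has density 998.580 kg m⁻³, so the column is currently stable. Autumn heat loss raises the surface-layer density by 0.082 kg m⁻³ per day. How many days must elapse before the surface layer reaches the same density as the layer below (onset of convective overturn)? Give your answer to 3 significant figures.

Density deficit of the surface layer: 998.580 − 997.927 = 0.653 kg m⁻³.
Required change = 0.653 / 0.082 = 7.96 days.

7.96 days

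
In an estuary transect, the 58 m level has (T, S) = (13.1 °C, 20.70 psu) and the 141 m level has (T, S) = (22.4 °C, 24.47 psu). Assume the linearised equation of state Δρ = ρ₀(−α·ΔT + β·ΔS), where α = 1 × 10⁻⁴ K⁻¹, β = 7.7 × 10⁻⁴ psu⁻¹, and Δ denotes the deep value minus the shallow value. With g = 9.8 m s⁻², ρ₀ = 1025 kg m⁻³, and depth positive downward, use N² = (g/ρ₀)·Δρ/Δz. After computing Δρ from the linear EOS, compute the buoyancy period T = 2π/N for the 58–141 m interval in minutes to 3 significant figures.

6.86 min

ΔT = +9.3 K, ΔS = +3.77 psu (deep − shallow).
Δρ/ρ₀ = −αΔT + βΔS = -9.30 × 10⁻⁴ + 2.9029 × 10⁻³ = 1.9729 × 10⁻³, so Δρ ≈ 2.022 kg m⁻³.
N² = (g/ρ₀)·Δρ/Δz = g·(Δρ/ρ₀)/Δz = 9.8 × 1.9729 × 10⁻³ / 83 = 2.3294 × 10⁻⁴ s⁻².
N = √(2.3294 × 10⁻⁴) = 0.015262 rad s⁻¹ → T = 2π/N = 411.69 s = 6.8615 min ≈ 6.86 min.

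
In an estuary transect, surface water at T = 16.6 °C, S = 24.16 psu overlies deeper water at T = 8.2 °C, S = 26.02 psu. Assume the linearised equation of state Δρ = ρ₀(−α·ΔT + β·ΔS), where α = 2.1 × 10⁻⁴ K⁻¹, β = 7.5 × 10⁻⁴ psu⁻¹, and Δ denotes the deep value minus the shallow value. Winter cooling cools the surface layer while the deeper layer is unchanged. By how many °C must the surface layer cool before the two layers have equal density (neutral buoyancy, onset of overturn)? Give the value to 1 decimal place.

Neutral buoyancy requires Δρ = 0, i.e. −α(T_deep − T_surf′) + β(S_deep − S_surf) = 0.
T_surf′ = T_deep − (β/α)·ΔS = 8.2 − (7.5 × 10⁻⁴/2.1 × 10⁻⁴)·(+1.86) = 1.557 °C.
Cooling required: 16.6 − (1.557) = 15.043 °C.

15.0 °C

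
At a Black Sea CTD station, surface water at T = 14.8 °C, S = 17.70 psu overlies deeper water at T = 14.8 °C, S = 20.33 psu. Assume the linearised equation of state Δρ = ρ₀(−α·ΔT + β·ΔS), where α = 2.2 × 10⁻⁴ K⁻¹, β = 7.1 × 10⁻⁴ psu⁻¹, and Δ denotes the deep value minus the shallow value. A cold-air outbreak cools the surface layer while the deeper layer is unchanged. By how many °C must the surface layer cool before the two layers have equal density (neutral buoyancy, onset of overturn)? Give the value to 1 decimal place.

Neutral buoyancy requires Δρ = 0, i.e. −α(T_deep − T_surf′) + β(S_deep − S_surf) = 0.
T_surf′ = T_deep − (β/α)·ΔS = 14.8 − (7.1 × 10⁻⁴/2.2 × 10⁻⁴)·(+2.63) = 6.312 °C.
Cooling required: 14.8 − (6.312) = 8.488 °C.

8.5 °C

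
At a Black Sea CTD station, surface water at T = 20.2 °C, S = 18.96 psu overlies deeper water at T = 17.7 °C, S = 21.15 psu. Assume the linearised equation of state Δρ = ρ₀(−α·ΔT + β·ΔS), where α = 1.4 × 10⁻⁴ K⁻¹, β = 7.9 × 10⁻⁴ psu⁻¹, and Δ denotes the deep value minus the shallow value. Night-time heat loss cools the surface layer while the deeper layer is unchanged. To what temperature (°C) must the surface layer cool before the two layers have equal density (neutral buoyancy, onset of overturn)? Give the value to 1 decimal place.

5.3 °C

Neutral buoyancy requires Δρ = 0, i.e. −α(T_deep − T_surf′) + β(S_deep − S_surf) = 0.
T_surf′ = T_deep − (β/α)·ΔS = 17.7 − (7.9 × 10⁻⁴/1.4 × 10⁻⁴)·(+2.19) = 5.342 °C.
Cooling required: 20.2 − (5.342) = 14.858 °C.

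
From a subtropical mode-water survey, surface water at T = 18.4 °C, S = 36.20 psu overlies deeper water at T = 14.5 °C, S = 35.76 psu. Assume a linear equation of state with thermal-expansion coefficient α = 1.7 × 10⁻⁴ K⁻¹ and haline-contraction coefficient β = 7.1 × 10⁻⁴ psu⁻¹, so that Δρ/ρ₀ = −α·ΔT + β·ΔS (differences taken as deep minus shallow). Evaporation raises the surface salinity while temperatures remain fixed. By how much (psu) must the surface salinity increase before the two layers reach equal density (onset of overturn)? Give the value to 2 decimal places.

Neutral buoyancy requires −α(T_deep − T_surf) + β(S_deep − S_surf′) = 0.
S_surf′ = S_deep − (α/β)·ΔT = 35.76 − (1.7 × 10⁻⁴/7.1 × 10⁻⁴)·(-3.9) = 36.6938 psu.
Increase required: 36.6938 − 36.20 = 0.4938 psu.

0.49 psu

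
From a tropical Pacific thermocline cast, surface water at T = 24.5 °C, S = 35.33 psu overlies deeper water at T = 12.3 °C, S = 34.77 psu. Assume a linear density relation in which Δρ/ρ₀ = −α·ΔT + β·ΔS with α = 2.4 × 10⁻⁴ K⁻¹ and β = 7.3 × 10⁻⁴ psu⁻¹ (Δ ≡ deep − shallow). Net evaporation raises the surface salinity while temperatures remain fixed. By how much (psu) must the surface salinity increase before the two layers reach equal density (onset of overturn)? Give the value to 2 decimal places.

3.45 psu

Neutral buoyancy requires −α(T_deep − T_surf) + β(S_deep − S_surf′) = 0.
S_surf′ = S_deep − (α/β)·ΔT = 34.77 − (2.4 × 10⁻⁴/7.3 × 10⁻⁴)·(-12.2) = 38.7810 psu.
Increase required: 38.7810 − 35.33 = 3.4510 psu.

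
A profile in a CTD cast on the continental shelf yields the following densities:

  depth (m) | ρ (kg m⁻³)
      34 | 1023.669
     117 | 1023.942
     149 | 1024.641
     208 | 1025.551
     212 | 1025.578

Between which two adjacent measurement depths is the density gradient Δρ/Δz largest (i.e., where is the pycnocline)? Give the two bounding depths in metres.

Compute the density gradient over each adjacent pair:
  34–117 m: Δρ/Δz = 0.273/83 = 3.3 × 10⁻³ kg m⁻⁴
  117–149 m: Δρ/Δz = 0.699/32 = 0.022 kg m⁻⁴
  149–208 m: Δρ/Δz = 0.910/59 = 0.015 kg m⁻⁴
  208–212 m: Δρ/Δz = 0.027/4 = 6.7 × 10⁻³ kg m⁻⁴
The largest gradient is in the 117–149 m interval — the pycnocline.

117–149 m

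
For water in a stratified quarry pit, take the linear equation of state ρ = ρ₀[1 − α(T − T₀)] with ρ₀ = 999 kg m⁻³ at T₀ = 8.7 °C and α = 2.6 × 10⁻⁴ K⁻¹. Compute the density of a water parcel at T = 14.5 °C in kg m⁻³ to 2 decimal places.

997.49 kg m⁻³

T − T₀ = +5.8 K.
Bracket = 1 − α·(+5.8) = 1 + (-1.508 × 10⁻³) = 0.9984920.
ρ = 999 × 0.9984920 = 997.49 kg m⁻³.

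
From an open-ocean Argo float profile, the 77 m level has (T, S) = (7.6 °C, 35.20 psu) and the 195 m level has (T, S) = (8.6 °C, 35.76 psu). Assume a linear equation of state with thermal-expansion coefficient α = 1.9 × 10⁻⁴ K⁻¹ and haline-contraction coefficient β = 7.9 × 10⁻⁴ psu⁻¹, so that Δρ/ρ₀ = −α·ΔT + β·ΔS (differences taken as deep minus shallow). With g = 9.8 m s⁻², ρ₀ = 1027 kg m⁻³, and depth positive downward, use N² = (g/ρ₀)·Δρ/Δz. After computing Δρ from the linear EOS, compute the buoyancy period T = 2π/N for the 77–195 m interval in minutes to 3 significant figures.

ΔT = +1.0 K, ΔS = +0.56 psu (deep − shallow).
Δρ/ρ₀ = −αΔT + βΔS = -1.90 × 10⁻⁴ + 4.424 × 10⁻⁴ = 2.524 × 10⁻⁴, so Δρ ≈ 0.2592 kg m⁻³.
N² = (g/ρ₀)·Δρ/Δz = g·(Δρ/ρ₀)/Δz = 9.8 × 2.524 × 10⁻⁴ / 118 = 2.0962 × 10⁻⁵ s⁻².
N = √(2.0962 × 10⁻⁵) = 4.5784 × 10⁻³ rad s⁻¹ → T = 2π/N = 1.3724 × 10³ s = 22.873 min ≈ 22.9 min.

22.9 min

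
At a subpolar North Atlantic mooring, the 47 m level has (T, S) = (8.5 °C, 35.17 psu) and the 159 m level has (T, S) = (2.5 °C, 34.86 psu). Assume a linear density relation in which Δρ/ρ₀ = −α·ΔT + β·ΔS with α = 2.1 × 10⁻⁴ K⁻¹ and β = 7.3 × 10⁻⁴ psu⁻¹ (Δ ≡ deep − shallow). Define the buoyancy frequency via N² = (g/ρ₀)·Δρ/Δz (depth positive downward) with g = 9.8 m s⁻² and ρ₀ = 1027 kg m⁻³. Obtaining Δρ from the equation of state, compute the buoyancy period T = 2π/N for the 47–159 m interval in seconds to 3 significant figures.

ΔT = -6.0 K, ΔS = -0.31 psu (deep − shallow).
Δρ/ρ₀ = −αΔT + βΔS = 1.26 × 10⁻³ − 2.263 × 10⁻⁴ = 1.0337 × 10⁻³, so Δρ ≈ 1.062 kg m⁻³.
N² = (g/ρ₀)·Δρ/Δz = g·(Δρ/ρ₀)/Δz = 9.8 × 1.0337 × 10⁻³ / 112 = 9.0449 × 10⁻⁵ s⁻².
N = √(9.0449 × 10⁻⁵) = 9.5105 × 10⁻³ rad s⁻¹ → T = 2π/N = 660.66 s ≈ 661 s.

661 s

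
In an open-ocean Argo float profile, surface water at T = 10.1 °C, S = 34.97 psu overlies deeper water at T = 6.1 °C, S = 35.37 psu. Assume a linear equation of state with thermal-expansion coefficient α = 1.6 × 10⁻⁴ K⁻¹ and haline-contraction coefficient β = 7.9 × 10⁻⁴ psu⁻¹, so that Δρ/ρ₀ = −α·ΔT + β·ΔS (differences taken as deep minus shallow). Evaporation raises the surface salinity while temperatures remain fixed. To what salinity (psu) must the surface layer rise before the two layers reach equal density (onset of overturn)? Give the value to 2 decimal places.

36.18 psu

Neutral buoyancy requires −α(T_deep − T_surf) + β(S_deep − S_surf′) = 0.
S_surf′ = S_deep − (α/β)·ΔT = 35.37 − (1.6 × 10⁻⁴/7.9 × 10⁻⁴)·(-4.0) = 36.1801 psu.
Increase required: 36.1801 − 34.97 = 1.2101 psu.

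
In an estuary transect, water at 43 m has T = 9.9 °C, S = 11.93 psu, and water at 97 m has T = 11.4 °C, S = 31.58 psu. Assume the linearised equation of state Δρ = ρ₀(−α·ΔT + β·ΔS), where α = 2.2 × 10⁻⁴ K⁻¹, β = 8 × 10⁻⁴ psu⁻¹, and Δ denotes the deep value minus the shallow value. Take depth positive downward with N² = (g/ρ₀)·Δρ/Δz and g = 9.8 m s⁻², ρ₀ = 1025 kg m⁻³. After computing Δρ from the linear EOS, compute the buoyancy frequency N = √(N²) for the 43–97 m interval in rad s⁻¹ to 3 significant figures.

ΔT = +1.5 K, ΔS = +19.65 psu (deep − shallow).
Δρ/ρ₀ = −αΔT + βΔS = -3.30 × 10⁻⁴ + 0.01572 = 0.01539, so Δρ ≈ 15.77 kg m⁻³.
N² = (g/ρ₀)·Δρ/Δz = g·(Δρ/ρ₀)/Δz = 9.8 × 0.01539 / 54 = 2.7930 × 10⁻³ s⁻².
N = √(2.7930 × 10⁻³) = 0.052849 rad s⁻¹ ≈ 0.0528 rad s⁻¹.

0.0528 rad s⁻¹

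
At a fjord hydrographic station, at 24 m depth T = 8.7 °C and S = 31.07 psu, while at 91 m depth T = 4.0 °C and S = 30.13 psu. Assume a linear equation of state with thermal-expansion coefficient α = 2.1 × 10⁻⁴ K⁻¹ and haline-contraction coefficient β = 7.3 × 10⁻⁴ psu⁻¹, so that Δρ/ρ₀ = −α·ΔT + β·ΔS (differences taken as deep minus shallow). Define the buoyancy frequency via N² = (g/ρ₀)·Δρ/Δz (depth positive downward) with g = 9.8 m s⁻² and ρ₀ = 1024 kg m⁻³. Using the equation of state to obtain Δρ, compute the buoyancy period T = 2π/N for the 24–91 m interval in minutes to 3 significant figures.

15.8 min

ΔT = -4.7 K, ΔS = -0.94 psu (deep − shallow).
Δρ/ρ₀ = −αΔT + βΔS = 9.87 × 10⁻⁴ − 6.862 × 10⁻⁴ = 3.008 × 10⁻⁴, so Δρ ≈ 0.3080 kg m⁻³.
N² = (g/ρ₀)·Δρ/Δz = g·(Δρ/ρ₀)/Δz = 9.8 × 3.008 × 10⁻⁴ / 67 = 4.3998 × 10⁻⁵ s⁻².
N = √(4.3998 × 10⁻⁵) = 6.6331 × 10⁻³ rad s⁻¹ → T = 2π/N = 947.25 s = 15.787 min ≈ 15.8 min.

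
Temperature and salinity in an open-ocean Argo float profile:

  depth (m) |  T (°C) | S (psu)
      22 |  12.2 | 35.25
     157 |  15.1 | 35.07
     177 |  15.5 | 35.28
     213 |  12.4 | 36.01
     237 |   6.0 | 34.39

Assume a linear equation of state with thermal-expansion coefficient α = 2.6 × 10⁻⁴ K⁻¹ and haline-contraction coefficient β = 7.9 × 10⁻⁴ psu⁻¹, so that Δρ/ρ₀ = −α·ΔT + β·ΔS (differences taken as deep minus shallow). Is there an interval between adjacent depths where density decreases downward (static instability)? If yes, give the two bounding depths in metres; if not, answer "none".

22–157 m

Evaluate Δρ/ρ₀ = −αΔT + βΔS across each adjacent pair:
  22–157 m: −αΔT+βΔS = −(2.6 × 10⁻⁴)(+2.9)+(7.9 × 10⁻⁴)(-0.18) = -9.0 × 10⁻⁴ → UNSTABLE
  157–177 m: −αΔT+βΔS = −(2.6 × 10⁻⁴)(+0.4)+(7.9 × 10⁻⁴)(+0.21) = 6.2 × 10⁻⁵ → stable
  177–213 m: −αΔT+βΔS = −(2.6 × 10⁻⁴)(-3.1)+(7.9 × 10⁻⁴)(+0.73) = 1.4 × 10⁻³ → stable
  213–237 m: −αΔT+βΔS = −(2.6 × 10⁻⁴)(-6.4)+(7.9 × 10⁻⁴)(-1.62) = 3.8 × 10⁻⁴ → stable
The 22–157 m interval has Δρ < 0: lighter water underlies denser water.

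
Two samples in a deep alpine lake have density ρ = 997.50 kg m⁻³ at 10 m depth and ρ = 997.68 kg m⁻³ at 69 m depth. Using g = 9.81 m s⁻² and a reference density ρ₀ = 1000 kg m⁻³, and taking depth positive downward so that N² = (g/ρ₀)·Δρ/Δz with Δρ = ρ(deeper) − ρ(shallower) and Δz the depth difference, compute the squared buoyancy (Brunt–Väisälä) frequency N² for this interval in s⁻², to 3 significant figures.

Δρ = 997.68 − 997.50 = 0.18 kg m⁻³ over Δz = 69 − 10 = 59 m.
N² = (9.81/1000) × (0.18/59) = 2.9929 × 10⁻⁵ s⁻² ≈ 2.99 × 10⁻⁵ s⁻².

2.99 × 10⁻⁵ s⁻²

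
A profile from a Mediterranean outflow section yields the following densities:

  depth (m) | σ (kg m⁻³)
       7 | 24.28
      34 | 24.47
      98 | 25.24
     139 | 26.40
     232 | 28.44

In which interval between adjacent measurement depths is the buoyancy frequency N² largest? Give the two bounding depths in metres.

Compute the density gradient over each adjacent pair:
  7–34 m: Δρ/Δz = 0.19/27 = 7.0 × 10⁻³ kg m⁻⁴
  34–98 m: Δρ/Δz = 0.77/64 = 0.012 kg m⁻⁴
  98–139 m: Δρ/Δz = 1.16/41 = 0.028 kg m⁻⁴
  139–232 m: Δρ/Δz = 2.04/93 = 0.022 kg m⁻⁴
The largest gradient is in the 98–139 m interval — the pycnocline.

98–139 m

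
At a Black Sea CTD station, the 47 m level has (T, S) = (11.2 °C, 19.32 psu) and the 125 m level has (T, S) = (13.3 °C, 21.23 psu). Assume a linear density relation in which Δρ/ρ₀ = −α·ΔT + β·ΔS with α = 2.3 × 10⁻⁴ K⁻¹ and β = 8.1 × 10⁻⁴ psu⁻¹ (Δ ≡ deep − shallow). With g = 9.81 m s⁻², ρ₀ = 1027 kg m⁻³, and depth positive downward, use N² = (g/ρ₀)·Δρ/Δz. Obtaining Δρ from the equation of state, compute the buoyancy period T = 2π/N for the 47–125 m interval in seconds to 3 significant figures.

ΔT = +2.1 K, ΔS = +1.91 psu (deep − shallow).
Δρ/ρ₀ = −αΔT + βΔS = -4.83 × 10⁻⁴ + 1.5471 × 10⁻³ = 1.0641 × 10⁻³, so Δρ ≈ 1.093 kg m⁻³.
N² = (g/ρ₀)·Δρ/Δz = g·(Δρ/ρ₀)/Δz = 9.81 × 1.0641 × 10⁻³ / 78 = 1.3383 × 10⁻⁴ s⁻².
N = √(1.3383 × 10⁻⁴) = 0.011568 rad s⁻¹ → T = 2π/N = 543.15 s ≈ 543 s.

543 s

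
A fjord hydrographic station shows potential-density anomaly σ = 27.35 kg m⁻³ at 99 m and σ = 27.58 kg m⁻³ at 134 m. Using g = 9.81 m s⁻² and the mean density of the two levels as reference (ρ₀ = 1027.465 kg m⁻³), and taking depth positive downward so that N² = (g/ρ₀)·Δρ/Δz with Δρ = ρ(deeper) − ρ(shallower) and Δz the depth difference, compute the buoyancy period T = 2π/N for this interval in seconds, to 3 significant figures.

Δρ = 1027.58 − 1027.35 = 0.23 kg m⁻³ over Δz = 134 − 99 = 35 m.
N² = (9.81/1027.465) × (0.23/35) = 6.2742 × 10⁻⁵ s⁻².
N = √(6.2742 × 10⁻⁵) = 7.9210 × 10⁻³ rad s⁻¹, so T = 2π/N = 793.23 s ≈ 793 s.
N² > 0, so the interval is statically stable.

793 s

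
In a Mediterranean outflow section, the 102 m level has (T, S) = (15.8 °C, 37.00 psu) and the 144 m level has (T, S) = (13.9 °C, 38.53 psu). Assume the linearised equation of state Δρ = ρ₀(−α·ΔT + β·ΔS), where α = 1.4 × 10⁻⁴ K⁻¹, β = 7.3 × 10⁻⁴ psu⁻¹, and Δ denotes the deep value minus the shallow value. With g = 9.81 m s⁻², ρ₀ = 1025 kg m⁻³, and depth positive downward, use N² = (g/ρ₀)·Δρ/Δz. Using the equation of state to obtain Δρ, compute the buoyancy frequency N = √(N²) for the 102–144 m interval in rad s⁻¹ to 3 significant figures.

0.0180 rad s⁻¹

ΔT = -1.9 K, ΔS = +1.53 psu (deep − shallow).
Δρ/ρ₀ = −αΔT + βΔS = 2.66 × 10⁻⁴ + 1.1169 × 10⁻³ = 1.3829 × 10⁻³, so Δρ ≈ 1.417 kg m⁻³.
N² = (g/ρ₀)·Δρ/Δz = g·(Δρ/ρ₀)/Δz = 9.81 × 1.3829 × 10⁻³ / 42 = 3.2301 × 10⁻⁴ s⁻².
N = √(3.2301 × 10⁻⁴) = 0.017972 rad s⁻¹ ≈ 0.0180 rad s⁻¹.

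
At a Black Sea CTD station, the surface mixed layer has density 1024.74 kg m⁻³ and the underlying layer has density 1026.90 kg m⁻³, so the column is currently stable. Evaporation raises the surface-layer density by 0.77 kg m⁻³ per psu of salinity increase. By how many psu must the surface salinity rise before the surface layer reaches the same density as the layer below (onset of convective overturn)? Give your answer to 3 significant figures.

Density deficit of the surface layer: 1026.90 − 1024.74 = 2.16 kg m⁻³.
Required change = 2.16 / 0.77 = 2.81 psu.

2.81 psu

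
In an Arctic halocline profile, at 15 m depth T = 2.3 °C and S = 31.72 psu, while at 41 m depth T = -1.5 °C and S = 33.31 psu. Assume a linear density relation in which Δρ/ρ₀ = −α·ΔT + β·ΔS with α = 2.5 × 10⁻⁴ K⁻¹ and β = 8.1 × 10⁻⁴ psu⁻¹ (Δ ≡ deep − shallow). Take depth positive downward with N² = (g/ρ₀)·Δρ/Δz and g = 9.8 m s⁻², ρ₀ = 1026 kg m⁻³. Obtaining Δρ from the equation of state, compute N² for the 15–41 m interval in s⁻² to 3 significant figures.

ΔT = -3.8 K, ΔS = +1.59 psu (deep − shallow).
Δρ/ρ₀ = −αΔT + βΔS = 9.50 × 10⁻⁴ + 1.2879 × 10⁻³ = 2.2379 × 10⁻³, so Δρ ≈ 2.296 kg m⁻³.
N² = (g/ρ₀)·Δρ/Δz = g·(Δρ/ρ₀)/Δz = 9.8 × 2.2379 × 10⁻³ / 26 = 8.4352 × 10⁻⁴ s⁻² ≈ 8.44 × 10⁻⁴ s⁻².

8.44 × 10⁻⁴ s⁻²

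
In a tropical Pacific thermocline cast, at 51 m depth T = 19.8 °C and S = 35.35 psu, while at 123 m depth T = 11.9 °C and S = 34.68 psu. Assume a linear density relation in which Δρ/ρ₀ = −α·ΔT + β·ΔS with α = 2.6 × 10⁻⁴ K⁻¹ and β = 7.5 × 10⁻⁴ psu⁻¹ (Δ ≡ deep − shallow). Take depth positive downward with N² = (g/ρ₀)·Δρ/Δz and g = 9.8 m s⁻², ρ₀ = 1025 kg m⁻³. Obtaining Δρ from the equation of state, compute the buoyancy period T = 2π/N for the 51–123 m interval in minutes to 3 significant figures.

ΔT = -7.9 K, ΔS = -0.67 psu (deep − shallow).
Δρ/ρ₀ = −αΔT + βΔS = 2.054 × 10⁻³ − 5.025 × 10⁻⁴ = 1.5515 × 10⁻³, so Δρ ≈ 1.590 kg m⁻³.
N² = (g/ρ₀)·Δρ/Δz = g·(Δρ/ρ₀)/Δz = 9.8 × 1.5515 × 10⁻³ / 72 = 2.1118 × 10⁻⁴ s⁻².
N = √(2.1118 × 10⁻⁴) = 0.014532 rad s⁻¹ → T = 2π/N = 432.37 s = 7.2062 min ≈ 7.21 min.

7.21 min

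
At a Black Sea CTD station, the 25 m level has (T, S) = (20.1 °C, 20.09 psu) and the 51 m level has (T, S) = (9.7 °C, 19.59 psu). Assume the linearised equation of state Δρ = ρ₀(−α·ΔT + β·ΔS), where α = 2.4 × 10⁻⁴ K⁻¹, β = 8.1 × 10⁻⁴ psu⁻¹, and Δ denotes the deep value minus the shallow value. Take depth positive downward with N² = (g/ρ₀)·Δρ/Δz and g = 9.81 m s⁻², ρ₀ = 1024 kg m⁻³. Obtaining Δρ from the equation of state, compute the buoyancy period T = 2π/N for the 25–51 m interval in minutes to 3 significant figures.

ΔT = -10.4 K, ΔS = -0.50 psu (deep − shallow).
Δρ/ρ₀ = −αΔT + βΔS = 2.496 × 10⁻³ − 4.05 × 10⁻⁴ = 2.091 × 10⁻³, so Δρ ≈ 2.141 kg m⁻³.
N² = (g/ρ₀)·Δρ/Δz = g·(Δρ/ρ₀)/Δz = 9.81 × 2.091 × 10⁻³ / 26 = 7.8895 × 10⁻⁴ s⁻².
N = √(7.8895 × 10⁻⁴) = 0.028088 rad s⁻¹ → T = 2π/N = 223.70 s = 3.7283 min ≈ 3.73 min.

3.73 min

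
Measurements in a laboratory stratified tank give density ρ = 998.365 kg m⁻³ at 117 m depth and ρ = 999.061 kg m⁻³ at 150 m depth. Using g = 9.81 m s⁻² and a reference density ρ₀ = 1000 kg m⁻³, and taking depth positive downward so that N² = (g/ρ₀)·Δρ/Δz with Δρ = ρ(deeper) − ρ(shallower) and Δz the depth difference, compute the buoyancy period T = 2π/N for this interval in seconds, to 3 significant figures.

437 s

Δρ = 999.061 − 998.365 = 0.696 kg m⁻³ over Δz = 150 − 117 = 33 m.
N² = (9.81/1000) × (0.696/33) = 2.0690 × 10⁻⁴ s⁻².
N = √(2.0690 × 10⁻⁴) = 0.014384 rad s⁻¹, so T = 2π/N = 436.82 s ≈ 437 s.
A positive N² confirms static stability across the interval.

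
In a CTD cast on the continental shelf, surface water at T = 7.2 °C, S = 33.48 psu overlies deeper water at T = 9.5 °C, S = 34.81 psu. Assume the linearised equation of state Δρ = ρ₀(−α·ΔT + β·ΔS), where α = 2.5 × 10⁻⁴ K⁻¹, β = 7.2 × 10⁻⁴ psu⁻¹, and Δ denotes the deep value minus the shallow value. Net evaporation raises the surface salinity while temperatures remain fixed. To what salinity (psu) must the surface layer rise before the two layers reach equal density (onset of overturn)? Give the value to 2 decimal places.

Neutral buoyancy requires −α(T_deep − T_surf) + β(S_deep − S_surf′) = 0.
S_surf′ = S_deep − (α/β)·ΔT = 34.81 − (2.5 × 10⁻⁴/7.2 × 10⁻⁴)·(+2.3) = 34.0114 psu.
Increase required: 34.0114 − 33.48 = 0.5314 psu.

34.01 psu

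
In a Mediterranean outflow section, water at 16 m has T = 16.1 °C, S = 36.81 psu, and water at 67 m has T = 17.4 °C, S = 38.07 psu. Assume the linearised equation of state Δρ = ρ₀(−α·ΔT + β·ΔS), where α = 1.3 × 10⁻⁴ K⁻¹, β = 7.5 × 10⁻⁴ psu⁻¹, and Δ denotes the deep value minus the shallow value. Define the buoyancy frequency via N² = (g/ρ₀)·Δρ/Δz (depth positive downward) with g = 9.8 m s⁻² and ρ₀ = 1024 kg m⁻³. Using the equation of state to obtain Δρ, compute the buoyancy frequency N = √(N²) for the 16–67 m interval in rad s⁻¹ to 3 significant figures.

ΔT = +1.3 K, ΔS = +1.26 psu (deep − shallow).
Δρ/ρ₀ = −αΔT + βΔS = -1.69 × 10⁻⁴ + 9.45 × 10⁻⁴ = 7.76 × 10⁻⁴, so Δρ ≈ 0.7946 kg m⁻³.
N² = (g/ρ₀)·Δρ/Δz = g·(Δρ/ρ₀)/Δz = 9.8 × 7.76 × 10⁻⁴ / 51 = 1.4911 × 10⁻⁴ s⁻².
N = √(1.4911 × 10⁻⁴) = 0.012211 rad s⁻¹ ≈ 0.0122 rad s⁻¹.

0.0122 rad s⁻¹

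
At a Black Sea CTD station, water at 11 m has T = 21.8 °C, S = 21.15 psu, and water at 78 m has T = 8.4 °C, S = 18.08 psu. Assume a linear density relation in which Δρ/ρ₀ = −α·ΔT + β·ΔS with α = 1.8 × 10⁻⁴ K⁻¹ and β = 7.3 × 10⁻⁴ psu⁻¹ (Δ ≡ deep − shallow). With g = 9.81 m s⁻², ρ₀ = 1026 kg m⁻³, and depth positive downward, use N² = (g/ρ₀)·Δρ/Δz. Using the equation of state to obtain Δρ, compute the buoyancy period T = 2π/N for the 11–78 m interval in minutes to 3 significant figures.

20.9 min

ΔT = -13.4 K, ΔS = -3.07 psu (deep − shallow).
Δρ/ρ₀ = −αΔT + βΔS = 2.412 × 10⁻³ − 2.2411 × 10⁻³ = 1.709 × 10⁻⁴, so Δρ ≈ 0.1753 kg m⁻³.
N² = (g/ρ₀)·Δρ/Δz = g·(Δρ/ρ₀)/Δz = 9.81 × 1.709 × 10⁻⁴ / 67 = 2.5023 × 10⁻⁵ s⁻².
N = √(2.5023 × 10⁻⁵) = 5.0023 × 10⁻³ rad s⁻¹ → T = 2π/N = 1.2561 × 10³ s = 20.935 min ≈ 20.9 min.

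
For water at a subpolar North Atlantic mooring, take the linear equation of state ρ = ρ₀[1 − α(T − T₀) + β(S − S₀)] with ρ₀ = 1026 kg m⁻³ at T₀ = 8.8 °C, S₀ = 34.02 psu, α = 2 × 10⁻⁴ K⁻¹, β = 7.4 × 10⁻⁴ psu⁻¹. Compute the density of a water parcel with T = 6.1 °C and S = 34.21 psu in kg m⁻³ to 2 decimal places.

T − T₀ = -2.7 K, S − S₀ = +0.19 psu.
Bracket = 1 − α·(-2.7) + β·(+0.19) = 1 + (6.806 × 10⁻⁴) = 1.0006806.
ρ = 1026 × 1.0006806 = 1026.70 kg m⁻³.

1026.70 kg m⁻³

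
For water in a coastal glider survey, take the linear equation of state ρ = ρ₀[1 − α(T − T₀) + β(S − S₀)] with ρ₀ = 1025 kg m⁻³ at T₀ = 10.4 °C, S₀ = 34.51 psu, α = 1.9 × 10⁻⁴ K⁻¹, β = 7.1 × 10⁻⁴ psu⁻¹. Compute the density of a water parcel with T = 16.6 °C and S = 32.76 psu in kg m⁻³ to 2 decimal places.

T − T₀ = +6.2 K, S − S₀ = -1.75 psu.
Bracket = 1 − α·(+6.2) + β·(-1.75) = 1 + (-2.4205 × 10⁻³) = 0.9975795.
ρ = 1025 × 0.9975795 = 1022.52 kg m⁻³.

1022.52 kg m⁻³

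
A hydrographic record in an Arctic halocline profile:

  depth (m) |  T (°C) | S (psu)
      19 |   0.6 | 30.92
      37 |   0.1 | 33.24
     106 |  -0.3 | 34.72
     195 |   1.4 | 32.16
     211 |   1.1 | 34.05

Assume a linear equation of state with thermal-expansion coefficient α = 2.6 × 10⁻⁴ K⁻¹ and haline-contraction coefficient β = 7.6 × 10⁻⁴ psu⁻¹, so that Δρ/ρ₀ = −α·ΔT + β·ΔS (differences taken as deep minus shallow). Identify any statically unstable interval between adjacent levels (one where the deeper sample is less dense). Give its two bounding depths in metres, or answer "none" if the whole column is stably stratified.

106–195 m

Evaluate Δρ/ρ₀ = −αΔT + βΔS across each adjacent pair:
  19–37 m: −αΔT+βΔS = −(2.6 × 10⁻⁴)(-0.5)+(7.6 × 10⁻⁴)(+2.32) = 1.9 × 10⁻³ → stable
  37–106 m: −αΔT+βΔS = −(2.6 × 10⁻⁴)(-0.4)+(7.6 × 10⁻⁴)(+1.48) = 1.2 × 10⁻³ → stable
  106–195 m: −αΔT+βΔS = −(2.6 × 10⁻⁴)(+1.7)+(7.6 × 10⁻⁴)(-2.56) = -2.4 × 10⁻³ → UNSTABLE
  195–211 m: −αΔT+βΔS = −(2.6 × 10⁻⁴)(-0.3)+(7.6 × 10⁻⁴)(+1.89) = 1.5 × 10⁻³ → stable
The 106–195 m interval has Δρ < 0: lighter water underlies denser water.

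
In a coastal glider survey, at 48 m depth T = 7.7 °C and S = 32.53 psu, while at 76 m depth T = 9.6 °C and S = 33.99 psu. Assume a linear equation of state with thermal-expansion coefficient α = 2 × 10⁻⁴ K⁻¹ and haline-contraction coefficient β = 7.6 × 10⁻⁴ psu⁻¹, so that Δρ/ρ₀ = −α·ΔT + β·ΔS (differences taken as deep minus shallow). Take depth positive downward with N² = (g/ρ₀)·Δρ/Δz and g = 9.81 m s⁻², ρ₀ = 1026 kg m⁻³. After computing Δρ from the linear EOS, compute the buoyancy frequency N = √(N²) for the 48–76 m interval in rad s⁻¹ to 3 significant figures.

0.0160 rad s⁻¹

ΔT = +1.9 K, ΔS = +1.46 psu (deep − shallow).
Δρ/ρ₀ = −αΔT + βΔS = -3.80 × 10⁻⁴ + 1.1096 × 10⁻³ = 7.296 × 10⁻⁴, so Δρ ≈ 0.7486 kg m⁻³.
N² = (g/ρ₀)·Δρ/Δz = g·(Δρ/ρ₀)/Δz = 9.81 × 7.296 × 10⁻⁴ / 28 = 2.5562 × 10⁻⁴ s⁻².
N = √(2.5562 × 10⁻⁴) = 0.015988 rad s⁻¹ ≈ 0.0160 rad s⁻¹.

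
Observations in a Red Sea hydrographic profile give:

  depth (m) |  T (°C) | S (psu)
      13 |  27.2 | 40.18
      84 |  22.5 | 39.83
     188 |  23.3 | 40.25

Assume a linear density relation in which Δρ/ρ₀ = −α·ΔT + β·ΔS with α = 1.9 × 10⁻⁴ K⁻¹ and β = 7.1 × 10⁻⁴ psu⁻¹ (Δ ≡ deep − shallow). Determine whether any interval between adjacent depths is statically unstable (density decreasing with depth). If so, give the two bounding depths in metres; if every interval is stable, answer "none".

Evaluate Δρ/ρ₀ = −αΔT + βΔS across each adjacent pair:
  13–84 m: −αΔT+βΔS = −(1.9 × 10⁻⁴)(-4.7)+(7.1 × 10⁻⁴)(-0.35) = 6.4 × 10⁻⁴ → stable
  84–188 m: −αΔT+βΔS = −(1.9 × 10⁻⁴)(+0.8)+(7.1 × 10⁻⁴)(+0.42) = 1.5 × 10⁻⁴ → stable
Every interval has Δρ > 0: the column is stably stratified throughout.

none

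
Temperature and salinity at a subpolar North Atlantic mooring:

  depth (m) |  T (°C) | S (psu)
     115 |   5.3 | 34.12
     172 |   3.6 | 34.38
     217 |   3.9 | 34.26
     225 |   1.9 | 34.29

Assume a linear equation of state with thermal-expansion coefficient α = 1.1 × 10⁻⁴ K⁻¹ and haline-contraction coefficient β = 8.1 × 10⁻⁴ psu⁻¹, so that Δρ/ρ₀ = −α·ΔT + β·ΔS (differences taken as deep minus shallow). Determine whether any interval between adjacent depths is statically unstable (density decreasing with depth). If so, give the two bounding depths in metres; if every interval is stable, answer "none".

Evaluate Δρ/ρ₀ = −αΔT + βΔS across each adjacent pair:
  115–172 m: −αΔT+βΔS = −(1.1 × 10⁻⁴)(-1.7)+(8.1 × 10⁻⁴)(+0.26) = 4.0 × 10⁻⁴ → stable
  172–217 m: −αΔT+βΔS = −(1.1 × 10⁻⁴)(+0.3)+(8.1 × 10⁻⁴)(-0.12) = -1.3 × 10⁻⁴ → UNSTABLE
  217–225 m: −αΔT+βΔS = −(1.1 × 10⁻⁴)(-2.0)+(8.1 × 10⁻⁴)(+0.03) = 2.4 × 10⁻⁴ → stable
The 172–217 m interval has Δρ < 0: lighter water underlies denser water.

172–217 m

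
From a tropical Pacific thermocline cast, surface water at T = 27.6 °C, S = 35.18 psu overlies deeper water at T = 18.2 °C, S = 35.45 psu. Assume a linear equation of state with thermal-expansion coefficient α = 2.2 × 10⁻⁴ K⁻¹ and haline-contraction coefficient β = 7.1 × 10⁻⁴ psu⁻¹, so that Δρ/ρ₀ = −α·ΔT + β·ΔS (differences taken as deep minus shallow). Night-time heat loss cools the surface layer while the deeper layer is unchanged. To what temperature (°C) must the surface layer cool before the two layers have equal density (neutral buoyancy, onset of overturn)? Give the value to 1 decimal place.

17.3 °C

Neutral buoyancy requires Δρ = 0, i.e. −α(T_deep − T_surf′) + β(S_deep − S_surf) = 0.
T_surf′ = T_deep − (β/α)·ΔS = 18.2 − (7.1 × 10⁻⁴/2.2 × 10⁻⁴)·(+0.27) = 17.329 °C.
Cooling required: 27.6 − (17.329) = 10.271 °C.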